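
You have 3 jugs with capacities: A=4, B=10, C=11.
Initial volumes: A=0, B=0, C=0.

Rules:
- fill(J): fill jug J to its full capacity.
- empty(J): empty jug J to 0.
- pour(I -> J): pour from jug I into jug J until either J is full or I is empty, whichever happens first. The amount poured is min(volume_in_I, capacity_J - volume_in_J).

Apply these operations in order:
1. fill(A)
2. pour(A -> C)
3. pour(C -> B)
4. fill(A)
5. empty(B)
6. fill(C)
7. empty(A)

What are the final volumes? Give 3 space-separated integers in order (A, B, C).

Step 1: fill(A) -> (A=4 B=0 C=0)
Step 2: pour(A -> C) -> (A=0 B=0 C=4)
Step 3: pour(C -> B) -> (A=0 B=4 C=0)
Step 4: fill(A) -> (A=4 B=4 C=0)
Step 5: empty(B) -> (A=4 B=0 C=0)
Step 6: fill(C) -> (A=4 B=0 C=11)
Step 7: empty(A) -> (A=0 B=0 C=11)

Answer: 0 0 11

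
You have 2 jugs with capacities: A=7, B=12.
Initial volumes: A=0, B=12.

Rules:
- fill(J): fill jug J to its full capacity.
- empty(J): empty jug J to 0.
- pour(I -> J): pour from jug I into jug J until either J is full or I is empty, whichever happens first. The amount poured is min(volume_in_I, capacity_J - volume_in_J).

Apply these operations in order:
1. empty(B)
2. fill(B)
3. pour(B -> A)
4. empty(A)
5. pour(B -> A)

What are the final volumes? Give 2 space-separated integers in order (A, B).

Answer: 5 0

Derivation:
Step 1: empty(B) -> (A=0 B=0)
Step 2: fill(B) -> (A=0 B=12)
Step 3: pour(B -> A) -> (A=7 B=5)
Step 4: empty(A) -> (A=0 B=5)
Step 5: pour(B -> A) -> (A=5 B=0)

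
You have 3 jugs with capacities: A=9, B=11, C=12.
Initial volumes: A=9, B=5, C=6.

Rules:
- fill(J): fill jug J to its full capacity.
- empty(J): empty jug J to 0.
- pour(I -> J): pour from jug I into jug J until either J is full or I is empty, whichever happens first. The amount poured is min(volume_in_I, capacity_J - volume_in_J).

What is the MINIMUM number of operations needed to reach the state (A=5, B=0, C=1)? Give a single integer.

BFS from (A=9, B=5, C=6). One shortest path:
  1. empty(A) -> (A=0 B=5 C=6)
  2. fill(C) -> (A=0 B=5 C=12)
  3. pour(B -> A) -> (A=5 B=0 C=12)
  4. pour(C -> B) -> (A=5 B=11 C=1)
  5. empty(B) -> (A=5 B=0 C=1)
Reached target in 5 moves.

Answer: 5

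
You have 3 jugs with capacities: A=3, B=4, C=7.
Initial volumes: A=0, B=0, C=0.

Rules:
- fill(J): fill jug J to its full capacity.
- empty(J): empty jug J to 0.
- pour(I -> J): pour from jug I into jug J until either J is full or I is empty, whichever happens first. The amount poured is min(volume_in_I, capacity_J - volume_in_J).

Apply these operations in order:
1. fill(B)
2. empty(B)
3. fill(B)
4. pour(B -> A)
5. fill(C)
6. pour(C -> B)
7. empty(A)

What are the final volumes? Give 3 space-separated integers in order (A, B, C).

Step 1: fill(B) -> (A=0 B=4 C=0)
Step 2: empty(B) -> (A=0 B=0 C=0)
Step 3: fill(B) -> (A=0 B=4 C=0)
Step 4: pour(B -> A) -> (A=3 B=1 C=0)
Step 5: fill(C) -> (A=3 B=1 C=7)
Step 6: pour(C -> B) -> (A=3 B=4 C=4)
Step 7: empty(A) -> (A=0 B=4 C=4)

Answer: 0 4 4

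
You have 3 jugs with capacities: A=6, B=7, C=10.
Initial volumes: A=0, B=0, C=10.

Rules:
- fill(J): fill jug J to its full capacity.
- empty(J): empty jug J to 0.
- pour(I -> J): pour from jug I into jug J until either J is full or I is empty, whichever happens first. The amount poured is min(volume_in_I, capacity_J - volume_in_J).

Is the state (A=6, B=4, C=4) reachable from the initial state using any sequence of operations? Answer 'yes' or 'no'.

Answer: yes

Derivation:
BFS from (A=0, B=0, C=10):
  1. pour(C -> A) -> (A=6 B=0 C=4)
  2. empty(A) -> (A=0 B=0 C=4)
  3. pour(C -> B) -> (A=0 B=4 C=0)
  4. fill(C) -> (A=0 B=4 C=10)
  5. pour(C -> A) -> (A=6 B=4 C=4)
Target reached → yes.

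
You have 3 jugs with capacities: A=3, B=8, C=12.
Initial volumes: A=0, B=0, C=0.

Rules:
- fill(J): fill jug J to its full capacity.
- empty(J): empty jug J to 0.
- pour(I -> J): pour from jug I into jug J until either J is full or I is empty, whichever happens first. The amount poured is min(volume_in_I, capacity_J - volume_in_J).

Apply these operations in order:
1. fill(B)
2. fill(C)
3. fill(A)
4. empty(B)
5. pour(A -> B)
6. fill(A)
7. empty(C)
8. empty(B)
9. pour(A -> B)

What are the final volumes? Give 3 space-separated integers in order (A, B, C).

Answer: 0 3 0

Derivation:
Step 1: fill(B) -> (A=0 B=8 C=0)
Step 2: fill(C) -> (A=0 B=8 C=12)
Step 3: fill(A) -> (A=3 B=8 C=12)
Step 4: empty(B) -> (A=3 B=0 C=12)
Step 5: pour(A -> B) -> (A=0 B=3 C=12)
Step 6: fill(A) -> (A=3 B=3 C=12)
Step 7: empty(C) -> (A=3 B=3 C=0)
Step 8: empty(B) -> (A=3 B=0 C=0)
Step 9: pour(A -> B) -> (A=0 B=3 C=0)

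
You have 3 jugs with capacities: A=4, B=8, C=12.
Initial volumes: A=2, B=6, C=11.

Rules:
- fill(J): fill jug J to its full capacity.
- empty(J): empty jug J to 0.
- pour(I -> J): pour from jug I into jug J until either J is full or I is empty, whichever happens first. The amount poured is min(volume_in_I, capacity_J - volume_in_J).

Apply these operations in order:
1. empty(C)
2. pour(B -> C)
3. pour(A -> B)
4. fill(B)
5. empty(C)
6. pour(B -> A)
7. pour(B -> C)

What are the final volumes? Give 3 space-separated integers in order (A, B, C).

Answer: 4 0 4

Derivation:
Step 1: empty(C) -> (A=2 B=6 C=0)
Step 2: pour(B -> C) -> (A=2 B=0 C=6)
Step 3: pour(A -> B) -> (A=0 B=2 C=6)
Step 4: fill(B) -> (A=0 B=8 C=6)
Step 5: empty(C) -> (A=0 B=8 C=0)
Step 6: pour(B -> A) -> (A=4 B=4 C=0)
Step 7: pour(B -> C) -> (A=4 B=0 C=4)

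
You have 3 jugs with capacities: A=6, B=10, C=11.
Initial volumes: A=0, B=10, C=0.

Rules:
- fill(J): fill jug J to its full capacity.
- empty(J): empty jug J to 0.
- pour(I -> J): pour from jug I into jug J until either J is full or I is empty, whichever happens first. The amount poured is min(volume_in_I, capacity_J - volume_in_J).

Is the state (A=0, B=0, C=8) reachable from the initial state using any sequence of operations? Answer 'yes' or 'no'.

BFS from (A=0, B=10, C=0):
  1. pour(B -> A) -> (A=6 B=4 C=0)
  2. empty(A) -> (A=0 B=4 C=0)
  3. pour(B -> A) -> (A=4 B=0 C=0)
  4. fill(B) -> (A=4 B=10 C=0)
  5. pour(B -> A) -> (A=6 B=8 C=0)
  6. empty(A) -> (A=0 B=8 C=0)
  7. pour(B -> C) -> (A=0 B=0 C=8)
Target reached → yes.

Answer: yes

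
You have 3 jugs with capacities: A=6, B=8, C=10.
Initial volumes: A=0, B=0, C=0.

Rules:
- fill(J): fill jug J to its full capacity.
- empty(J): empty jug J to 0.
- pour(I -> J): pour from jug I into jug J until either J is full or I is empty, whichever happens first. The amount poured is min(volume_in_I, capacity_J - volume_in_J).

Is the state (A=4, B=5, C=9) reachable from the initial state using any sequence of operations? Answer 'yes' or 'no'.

Answer: no

Derivation:
BFS explored all 96 reachable states.
Reachable set includes: (0,0,0), (0,0,2), (0,0,4), (0,0,6), (0,0,8), (0,0,10), (0,2,0), (0,2,2), (0,2,4), (0,2,6), (0,2,8), (0,2,10) ...
Target (A=4, B=5, C=9) not in reachable set → no.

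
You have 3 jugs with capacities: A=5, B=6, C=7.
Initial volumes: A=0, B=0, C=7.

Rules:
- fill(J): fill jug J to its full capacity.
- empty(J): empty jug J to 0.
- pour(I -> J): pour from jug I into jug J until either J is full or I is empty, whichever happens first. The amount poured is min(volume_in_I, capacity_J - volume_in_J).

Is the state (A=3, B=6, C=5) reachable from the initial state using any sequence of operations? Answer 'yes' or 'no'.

BFS from (A=0, B=0, C=7):
  1. fill(B) -> (A=0 B=6 C=7)
  2. pour(B -> A) -> (A=5 B=1 C=7)
  3. empty(A) -> (A=0 B=1 C=7)
  4. pour(C -> A) -> (A=5 B=1 C=2)
  5. pour(C -> B) -> (A=5 B=3 C=0)
  6. pour(A -> C) -> (A=0 B=3 C=5)
  7. pour(B -> A) -> (A=3 B=0 C=5)
  8. fill(B) -> (A=3 B=6 C=5)
Target reached → yes.

Answer: yes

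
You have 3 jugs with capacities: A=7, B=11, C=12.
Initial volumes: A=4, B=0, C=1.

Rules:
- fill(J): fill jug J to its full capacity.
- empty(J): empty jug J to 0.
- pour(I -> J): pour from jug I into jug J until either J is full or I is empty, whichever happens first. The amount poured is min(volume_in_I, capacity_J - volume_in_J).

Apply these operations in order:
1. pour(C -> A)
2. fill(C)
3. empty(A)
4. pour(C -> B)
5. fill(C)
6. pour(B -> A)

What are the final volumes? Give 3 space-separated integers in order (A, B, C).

Answer: 7 4 12

Derivation:
Step 1: pour(C -> A) -> (A=5 B=0 C=0)
Step 2: fill(C) -> (A=5 B=0 C=12)
Step 3: empty(A) -> (A=0 B=0 C=12)
Step 4: pour(C -> B) -> (A=0 B=11 C=1)
Step 5: fill(C) -> (A=0 B=11 C=12)
Step 6: pour(B -> A) -> (A=7 B=4 C=12)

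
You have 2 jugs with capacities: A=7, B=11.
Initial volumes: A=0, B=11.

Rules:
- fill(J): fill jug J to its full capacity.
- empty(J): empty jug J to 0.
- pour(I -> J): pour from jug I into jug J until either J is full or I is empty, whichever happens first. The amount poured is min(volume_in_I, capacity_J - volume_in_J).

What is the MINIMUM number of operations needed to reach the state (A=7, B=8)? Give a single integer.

BFS from (A=0, B=11). One shortest path:
  1. pour(B -> A) -> (A=7 B=4)
  2. empty(A) -> (A=0 B=4)
  3. pour(B -> A) -> (A=4 B=0)
  4. fill(B) -> (A=4 B=11)
  5. pour(B -> A) -> (A=7 B=8)
Reached target in 5 moves.

Answer: 5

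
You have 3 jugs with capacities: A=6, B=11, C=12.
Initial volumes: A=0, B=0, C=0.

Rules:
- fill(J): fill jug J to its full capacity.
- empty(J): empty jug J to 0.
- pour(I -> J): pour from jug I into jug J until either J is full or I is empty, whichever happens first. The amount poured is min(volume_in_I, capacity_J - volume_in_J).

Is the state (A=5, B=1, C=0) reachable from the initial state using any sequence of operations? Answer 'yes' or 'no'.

Answer: yes

Derivation:
BFS from (A=0, B=0, C=0):
  1. fill(C) -> (A=0 B=0 C=12)
  2. pour(C -> B) -> (A=0 B=11 C=1)
  3. pour(B -> A) -> (A=6 B=5 C=1)
  4. empty(A) -> (A=0 B=5 C=1)
  5. pour(B -> A) -> (A=5 B=0 C=1)
  6. pour(C -> B) -> (A=5 B=1 C=0)
Target reached → yes.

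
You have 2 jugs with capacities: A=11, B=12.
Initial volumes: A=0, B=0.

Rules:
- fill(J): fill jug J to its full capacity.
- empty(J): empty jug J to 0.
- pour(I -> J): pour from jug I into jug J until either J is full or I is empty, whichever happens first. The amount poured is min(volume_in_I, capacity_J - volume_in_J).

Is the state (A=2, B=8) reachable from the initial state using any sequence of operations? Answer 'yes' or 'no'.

BFS explored all 46 reachable states.
Reachable set includes: (0,0), (0,1), (0,2), (0,3), (0,4), (0,5), (0,6), (0,7), (0,8), (0,9), (0,10), (0,11) ...
Target (A=2, B=8) not in reachable set → no.

Answer: no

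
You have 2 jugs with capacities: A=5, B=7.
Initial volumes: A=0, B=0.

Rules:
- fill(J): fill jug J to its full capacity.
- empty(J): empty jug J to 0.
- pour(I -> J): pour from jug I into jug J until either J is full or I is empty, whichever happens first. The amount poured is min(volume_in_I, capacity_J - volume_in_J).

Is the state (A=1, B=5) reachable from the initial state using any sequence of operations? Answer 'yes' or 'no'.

Answer: no

Derivation:
BFS explored all 24 reachable states.
Reachable set includes: (0,0), (0,1), (0,2), (0,3), (0,4), (0,5), (0,6), (0,7), (1,0), (1,7), (2,0), (2,7) ...
Target (A=1, B=5) not in reachable set → no.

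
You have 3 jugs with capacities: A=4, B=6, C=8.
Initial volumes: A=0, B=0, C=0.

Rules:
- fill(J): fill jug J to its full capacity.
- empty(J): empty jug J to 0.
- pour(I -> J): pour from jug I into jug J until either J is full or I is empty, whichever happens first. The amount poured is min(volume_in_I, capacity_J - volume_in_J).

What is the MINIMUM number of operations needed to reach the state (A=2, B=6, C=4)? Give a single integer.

BFS from (A=0, B=0, C=0). One shortest path:
  1. fill(A) -> (A=4 B=0 C=0)
  2. fill(C) -> (A=4 B=0 C=8)
  3. pour(A -> B) -> (A=0 B=4 C=8)
  4. pour(C -> A) -> (A=4 B=4 C=4)
  5. pour(A -> B) -> (A=2 B=6 C=4)
Reached target in 5 moves.

Answer: 5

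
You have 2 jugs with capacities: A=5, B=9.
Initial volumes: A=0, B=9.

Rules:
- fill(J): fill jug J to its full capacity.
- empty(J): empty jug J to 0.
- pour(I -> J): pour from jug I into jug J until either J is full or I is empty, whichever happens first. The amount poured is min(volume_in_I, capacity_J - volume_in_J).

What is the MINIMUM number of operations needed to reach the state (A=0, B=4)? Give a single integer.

Answer: 2

Derivation:
BFS from (A=0, B=9). One shortest path:
  1. pour(B -> A) -> (A=5 B=4)
  2. empty(A) -> (A=0 B=4)
Reached target in 2 moves.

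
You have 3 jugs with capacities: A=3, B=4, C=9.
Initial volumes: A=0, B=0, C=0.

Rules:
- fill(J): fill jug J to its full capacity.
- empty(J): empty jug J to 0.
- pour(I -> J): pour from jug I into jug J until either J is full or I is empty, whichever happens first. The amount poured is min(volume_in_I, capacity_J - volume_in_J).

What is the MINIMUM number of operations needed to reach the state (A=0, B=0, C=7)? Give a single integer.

Answer: 4

Derivation:
BFS from (A=0, B=0, C=0). One shortest path:
  1. fill(A) -> (A=3 B=0 C=0)
  2. fill(B) -> (A=3 B=4 C=0)
  3. pour(A -> C) -> (A=0 B=4 C=3)
  4. pour(B -> C) -> (A=0 B=0 C=7)
Reached target in 4 moves.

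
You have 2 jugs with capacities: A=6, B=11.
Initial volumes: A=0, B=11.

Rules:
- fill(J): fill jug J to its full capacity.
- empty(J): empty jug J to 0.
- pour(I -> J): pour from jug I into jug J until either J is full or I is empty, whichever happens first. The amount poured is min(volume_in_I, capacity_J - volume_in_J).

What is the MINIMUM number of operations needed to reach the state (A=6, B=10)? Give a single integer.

Answer: 5

Derivation:
BFS from (A=0, B=11). One shortest path:
  1. pour(B -> A) -> (A=6 B=5)
  2. empty(A) -> (A=0 B=5)
  3. pour(B -> A) -> (A=5 B=0)
  4. fill(B) -> (A=5 B=11)
  5. pour(B -> A) -> (A=6 B=10)
Reached target in 5 moves.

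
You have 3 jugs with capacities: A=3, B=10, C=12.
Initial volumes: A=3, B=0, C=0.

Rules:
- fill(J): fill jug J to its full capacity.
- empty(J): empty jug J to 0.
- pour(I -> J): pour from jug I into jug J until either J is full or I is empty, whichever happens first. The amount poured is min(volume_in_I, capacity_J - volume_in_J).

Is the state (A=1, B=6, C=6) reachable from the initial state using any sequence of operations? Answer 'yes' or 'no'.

Answer: no

Derivation:
BFS explored all 374 reachable states.
Reachable set includes: (0,0,0), (0,0,1), (0,0,2), (0,0,3), (0,0,4), (0,0,5), (0,0,6), (0,0,7), (0,0,8), (0,0,9), (0,0,10), (0,0,11) ...
Target (A=1, B=6, C=6) not in reachable set → no.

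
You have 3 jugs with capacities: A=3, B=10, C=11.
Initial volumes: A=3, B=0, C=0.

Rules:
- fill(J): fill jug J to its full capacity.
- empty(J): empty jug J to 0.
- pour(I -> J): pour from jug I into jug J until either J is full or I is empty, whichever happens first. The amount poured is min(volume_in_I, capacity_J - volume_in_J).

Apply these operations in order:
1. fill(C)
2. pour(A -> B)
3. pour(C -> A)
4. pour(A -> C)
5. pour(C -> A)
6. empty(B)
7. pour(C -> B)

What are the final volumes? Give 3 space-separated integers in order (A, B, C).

Answer: 3 8 0

Derivation:
Step 1: fill(C) -> (A=3 B=0 C=11)
Step 2: pour(A -> B) -> (A=0 B=3 C=11)
Step 3: pour(C -> A) -> (A=3 B=3 C=8)
Step 4: pour(A -> C) -> (A=0 B=3 C=11)
Step 5: pour(C -> A) -> (A=3 B=3 C=8)
Step 6: empty(B) -> (A=3 B=0 C=8)
Step 7: pour(C -> B) -> (A=3 B=8 C=0)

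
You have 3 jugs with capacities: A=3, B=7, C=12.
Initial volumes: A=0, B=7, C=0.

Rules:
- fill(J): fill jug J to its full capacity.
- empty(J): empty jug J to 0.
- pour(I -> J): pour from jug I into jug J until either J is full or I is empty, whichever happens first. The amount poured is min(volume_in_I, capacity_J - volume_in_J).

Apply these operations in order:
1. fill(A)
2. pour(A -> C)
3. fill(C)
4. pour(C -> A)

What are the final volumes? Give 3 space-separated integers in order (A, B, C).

Step 1: fill(A) -> (A=3 B=7 C=0)
Step 2: pour(A -> C) -> (A=0 B=7 C=3)
Step 3: fill(C) -> (A=0 B=7 C=12)
Step 4: pour(C -> A) -> (A=3 B=7 C=9)

Answer: 3 7 9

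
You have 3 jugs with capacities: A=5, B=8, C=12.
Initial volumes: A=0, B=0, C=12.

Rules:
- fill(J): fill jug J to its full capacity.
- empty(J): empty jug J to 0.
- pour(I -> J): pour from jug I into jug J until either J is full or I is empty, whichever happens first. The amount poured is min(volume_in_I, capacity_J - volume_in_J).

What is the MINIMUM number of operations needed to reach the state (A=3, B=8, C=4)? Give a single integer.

BFS from (A=0, B=0, C=12). One shortest path:
  1. fill(B) -> (A=0 B=8 C=12)
  2. pour(B -> A) -> (A=5 B=3 C=12)
  3. empty(A) -> (A=0 B=3 C=12)
  4. pour(B -> A) -> (A=3 B=0 C=12)
  5. pour(C -> B) -> (A=3 B=8 C=4)
Reached target in 5 moves.

Answer: 5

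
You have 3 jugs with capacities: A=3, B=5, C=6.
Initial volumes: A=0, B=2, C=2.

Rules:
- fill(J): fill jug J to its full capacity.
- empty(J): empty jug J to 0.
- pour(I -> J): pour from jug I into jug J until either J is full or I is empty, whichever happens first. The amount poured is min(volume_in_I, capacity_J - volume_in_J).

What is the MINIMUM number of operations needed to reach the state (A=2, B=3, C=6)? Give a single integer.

BFS from (A=0, B=2, C=2). One shortest path:
  1. fill(A) -> (A=3 B=2 C=2)
  2. empty(B) -> (A=3 B=0 C=2)
  3. pour(A -> B) -> (A=0 B=3 C=2)
  4. pour(C -> A) -> (A=2 B=3 C=0)
  5. fill(C) -> (A=2 B=3 C=6)
Reached target in 5 moves.

Answer: 5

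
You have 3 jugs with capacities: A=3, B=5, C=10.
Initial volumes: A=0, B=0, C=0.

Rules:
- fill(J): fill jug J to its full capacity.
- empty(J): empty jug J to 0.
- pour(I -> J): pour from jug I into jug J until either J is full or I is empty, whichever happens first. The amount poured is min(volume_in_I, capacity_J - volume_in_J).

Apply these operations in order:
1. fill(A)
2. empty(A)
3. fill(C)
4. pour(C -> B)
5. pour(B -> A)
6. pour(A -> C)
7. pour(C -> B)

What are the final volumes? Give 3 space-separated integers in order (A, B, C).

Step 1: fill(A) -> (A=3 B=0 C=0)
Step 2: empty(A) -> (A=0 B=0 C=0)
Step 3: fill(C) -> (A=0 B=0 C=10)
Step 4: pour(C -> B) -> (A=0 B=5 C=5)
Step 5: pour(B -> A) -> (A=3 B=2 C=5)
Step 6: pour(A -> C) -> (A=0 B=2 C=8)
Step 7: pour(C -> B) -> (A=0 B=5 C=5)

Answer: 0 5 5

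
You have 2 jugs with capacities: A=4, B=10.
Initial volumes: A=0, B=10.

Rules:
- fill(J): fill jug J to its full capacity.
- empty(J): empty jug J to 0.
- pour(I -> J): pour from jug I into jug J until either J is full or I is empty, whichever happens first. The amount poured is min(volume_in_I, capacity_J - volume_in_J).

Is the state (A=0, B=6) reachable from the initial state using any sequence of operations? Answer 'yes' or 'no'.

Answer: yes

Derivation:
BFS from (A=0, B=10):
  1. pour(B -> A) -> (A=4 B=6)
  2. empty(A) -> (A=0 B=6)
Target reached → yes.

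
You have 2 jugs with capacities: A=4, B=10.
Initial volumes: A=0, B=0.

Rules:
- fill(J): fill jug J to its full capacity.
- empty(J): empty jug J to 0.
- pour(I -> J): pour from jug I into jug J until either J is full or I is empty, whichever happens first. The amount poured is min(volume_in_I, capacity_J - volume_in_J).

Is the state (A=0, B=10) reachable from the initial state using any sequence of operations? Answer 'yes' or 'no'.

BFS from (A=0, B=0):
  1. fill(B) -> (A=0 B=10)
Target reached → yes.

Answer: yes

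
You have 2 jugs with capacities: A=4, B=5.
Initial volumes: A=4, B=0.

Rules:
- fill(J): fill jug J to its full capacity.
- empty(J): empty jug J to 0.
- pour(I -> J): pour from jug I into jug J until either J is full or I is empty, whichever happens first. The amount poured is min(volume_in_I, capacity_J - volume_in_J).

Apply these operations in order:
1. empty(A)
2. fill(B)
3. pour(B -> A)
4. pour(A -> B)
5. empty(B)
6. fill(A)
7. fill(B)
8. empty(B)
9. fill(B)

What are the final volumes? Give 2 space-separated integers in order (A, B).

Step 1: empty(A) -> (A=0 B=0)
Step 2: fill(B) -> (A=0 B=5)
Step 3: pour(B -> A) -> (A=4 B=1)
Step 4: pour(A -> B) -> (A=0 B=5)
Step 5: empty(B) -> (A=0 B=0)
Step 6: fill(A) -> (A=4 B=0)
Step 7: fill(B) -> (A=4 B=5)
Step 8: empty(B) -> (A=4 B=0)
Step 9: fill(B) -> (A=4 B=5)

Answer: 4 5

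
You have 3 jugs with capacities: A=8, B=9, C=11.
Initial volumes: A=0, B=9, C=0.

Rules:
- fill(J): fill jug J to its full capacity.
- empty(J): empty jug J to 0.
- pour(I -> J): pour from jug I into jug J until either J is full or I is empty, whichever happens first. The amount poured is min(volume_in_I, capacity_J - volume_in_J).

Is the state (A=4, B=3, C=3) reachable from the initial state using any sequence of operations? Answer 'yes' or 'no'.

Answer: no

Derivation:
BFS explored all 520 reachable states.
Reachable set includes: (0,0,0), (0,0,1), (0,0,2), (0,0,3), (0,0,4), (0,0,5), (0,0,6), (0,0,7), (0,0,8), (0,0,9), (0,0,10), (0,0,11) ...
Target (A=4, B=3, C=3) not in reachable set → no.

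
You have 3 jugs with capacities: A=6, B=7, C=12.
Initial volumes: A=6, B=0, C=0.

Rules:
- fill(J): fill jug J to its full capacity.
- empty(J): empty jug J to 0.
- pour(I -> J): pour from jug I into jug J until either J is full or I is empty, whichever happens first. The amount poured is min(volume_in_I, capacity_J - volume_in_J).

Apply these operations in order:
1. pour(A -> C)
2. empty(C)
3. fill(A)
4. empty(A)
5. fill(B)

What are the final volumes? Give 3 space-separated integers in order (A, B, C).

Step 1: pour(A -> C) -> (A=0 B=0 C=6)
Step 2: empty(C) -> (A=0 B=0 C=0)
Step 3: fill(A) -> (A=6 B=0 C=0)
Step 4: empty(A) -> (A=0 B=0 C=0)
Step 5: fill(B) -> (A=0 B=7 C=0)

Answer: 0 7 0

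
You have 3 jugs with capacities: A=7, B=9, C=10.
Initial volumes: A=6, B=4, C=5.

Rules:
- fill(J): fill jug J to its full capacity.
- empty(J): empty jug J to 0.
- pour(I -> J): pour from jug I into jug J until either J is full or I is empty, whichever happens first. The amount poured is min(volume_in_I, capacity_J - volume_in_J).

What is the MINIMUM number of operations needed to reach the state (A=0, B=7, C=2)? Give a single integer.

BFS from (A=6, B=4, C=5). One shortest path:
  1. empty(A) -> (A=0 B=4 C=5)
  2. pour(B -> A) -> (A=4 B=0 C=5)
  3. pour(C -> A) -> (A=7 B=0 C=2)
  4. pour(A -> B) -> (A=0 B=7 C=2)
Reached target in 4 moves.

Answer: 4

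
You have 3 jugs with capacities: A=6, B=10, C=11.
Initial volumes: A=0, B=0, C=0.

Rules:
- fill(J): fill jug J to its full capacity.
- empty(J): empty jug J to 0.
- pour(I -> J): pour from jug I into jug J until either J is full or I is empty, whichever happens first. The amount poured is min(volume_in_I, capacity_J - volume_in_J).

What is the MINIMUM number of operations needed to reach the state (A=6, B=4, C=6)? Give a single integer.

Answer: 4

Derivation:
BFS from (A=0, B=0, C=0). One shortest path:
  1. fill(A) -> (A=6 B=0 C=0)
  2. fill(B) -> (A=6 B=10 C=0)
  3. pour(A -> C) -> (A=0 B=10 C=6)
  4. pour(B -> A) -> (A=6 B=4 C=6)
Reached target in 4 moves.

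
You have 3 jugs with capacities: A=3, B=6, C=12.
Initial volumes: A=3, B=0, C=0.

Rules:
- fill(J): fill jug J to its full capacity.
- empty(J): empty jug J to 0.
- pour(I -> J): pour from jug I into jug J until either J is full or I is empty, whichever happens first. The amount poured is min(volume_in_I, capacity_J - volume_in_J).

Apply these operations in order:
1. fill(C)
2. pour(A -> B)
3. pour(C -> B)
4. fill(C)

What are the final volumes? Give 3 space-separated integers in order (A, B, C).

Answer: 0 6 12

Derivation:
Step 1: fill(C) -> (A=3 B=0 C=12)
Step 2: pour(A -> B) -> (A=0 B=3 C=12)
Step 3: pour(C -> B) -> (A=0 B=6 C=9)
Step 4: fill(C) -> (A=0 B=6 C=12)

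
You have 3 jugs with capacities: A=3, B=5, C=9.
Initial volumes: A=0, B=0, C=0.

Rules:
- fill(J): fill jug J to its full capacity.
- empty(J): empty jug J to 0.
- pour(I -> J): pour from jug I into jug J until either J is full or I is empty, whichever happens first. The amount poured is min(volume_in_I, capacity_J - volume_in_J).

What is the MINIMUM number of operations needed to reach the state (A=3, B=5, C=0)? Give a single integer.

BFS from (A=0, B=0, C=0). One shortest path:
  1. fill(A) -> (A=3 B=0 C=0)
  2. fill(B) -> (A=3 B=5 C=0)
Reached target in 2 moves.

Answer: 2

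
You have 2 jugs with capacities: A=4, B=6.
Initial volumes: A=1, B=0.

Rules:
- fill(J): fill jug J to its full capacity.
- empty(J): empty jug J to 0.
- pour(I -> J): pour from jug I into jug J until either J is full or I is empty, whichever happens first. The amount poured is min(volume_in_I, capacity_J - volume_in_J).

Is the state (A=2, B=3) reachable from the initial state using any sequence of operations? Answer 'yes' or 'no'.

BFS explored all 20 reachable states.
Reachable set includes: (0,0), (0,1), (0,2), (0,3), (0,4), (0,5), (0,6), (1,0), (1,6), (2,0), (2,6), (3,0) ...
Target (A=2, B=3) not in reachable set → no.

Answer: no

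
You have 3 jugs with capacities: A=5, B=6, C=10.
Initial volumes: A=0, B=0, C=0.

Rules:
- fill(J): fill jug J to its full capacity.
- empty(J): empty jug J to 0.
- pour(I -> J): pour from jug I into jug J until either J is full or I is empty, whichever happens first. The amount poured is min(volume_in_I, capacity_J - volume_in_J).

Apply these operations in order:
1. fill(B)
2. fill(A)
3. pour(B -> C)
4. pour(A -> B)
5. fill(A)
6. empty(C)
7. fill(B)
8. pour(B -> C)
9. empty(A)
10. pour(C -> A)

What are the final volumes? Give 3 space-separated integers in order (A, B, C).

Answer: 5 0 1

Derivation:
Step 1: fill(B) -> (A=0 B=6 C=0)
Step 2: fill(A) -> (A=5 B=6 C=0)
Step 3: pour(B -> C) -> (A=5 B=0 C=6)
Step 4: pour(A -> B) -> (A=0 B=5 C=6)
Step 5: fill(A) -> (A=5 B=5 C=6)
Step 6: empty(C) -> (A=5 B=5 C=0)
Step 7: fill(B) -> (A=5 B=6 C=0)
Step 8: pour(B -> C) -> (A=5 B=0 C=6)
Step 9: empty(A) -> (A=0 B=0 C=6)
Step 10: pour(C -> A) -> (A=5 B=0 C=1)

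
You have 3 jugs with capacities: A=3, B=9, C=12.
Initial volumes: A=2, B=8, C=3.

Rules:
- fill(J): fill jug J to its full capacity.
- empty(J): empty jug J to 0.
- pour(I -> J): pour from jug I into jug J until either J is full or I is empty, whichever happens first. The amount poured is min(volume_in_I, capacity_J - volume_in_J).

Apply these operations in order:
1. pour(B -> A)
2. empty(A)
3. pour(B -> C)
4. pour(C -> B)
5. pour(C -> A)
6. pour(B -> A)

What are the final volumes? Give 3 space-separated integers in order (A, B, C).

Answer: 3 7 0

Derivation:
Step 1: pour(B -> A) -> (A=3 B=7 C=3)
Step 2: empty(A) -> (A=0 B=7 C=3)
Step 3: pour(B -> C) -> (A=0 B=0 C=10)
Step 4: pour(C -> B) -> (A=0 B=9 C=1)
Step 5: pour(C -> A) -> (A=1 B=9 C=0)
Step 6: pour(B -> A) -> (A=3 B=7 C=0)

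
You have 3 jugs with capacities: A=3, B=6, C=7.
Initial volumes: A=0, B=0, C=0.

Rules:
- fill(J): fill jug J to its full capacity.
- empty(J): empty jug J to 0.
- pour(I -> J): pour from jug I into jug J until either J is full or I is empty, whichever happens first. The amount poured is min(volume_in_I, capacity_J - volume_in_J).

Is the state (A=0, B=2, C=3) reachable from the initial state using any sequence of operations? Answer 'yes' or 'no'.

BFS from (A=0, B=0, C=0):
  1. fill(A) -> (A=3 B=0 C=0)
  2. fill(B) -> (A=3 B=6 C=0)
  3. pour(A -> C) -> (A=0 B=6 C=3)
  4. fill(A) -> (A=3 B=6 C=3)
  5. pour(B -> C) -> (A=3 B=2 C=7)
  6. empty(C) -> (A=3 B=2 C=0)
  7. pour(A -> C) -> (A=0 B=2 C=3)
Target reached → yes.

Answer: yes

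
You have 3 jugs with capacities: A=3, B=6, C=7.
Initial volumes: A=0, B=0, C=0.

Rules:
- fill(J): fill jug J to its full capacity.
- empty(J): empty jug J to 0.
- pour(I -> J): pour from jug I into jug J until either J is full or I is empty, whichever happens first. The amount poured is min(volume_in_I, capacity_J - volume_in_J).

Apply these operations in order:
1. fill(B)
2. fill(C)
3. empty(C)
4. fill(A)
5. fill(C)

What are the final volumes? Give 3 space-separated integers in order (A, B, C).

Answer: 3 6 7

Derivation:
Step 1: fill(B) -> (A=0 B=6 C=0)
Step 2: fill(C) -> (A=0 B=6 C=7)
Step 3: empty(C) -> (A=0 B=6 C=0)
Step 4: fill(A) -> (A=3 B=6 C=0)
Step 5: fill(C) -> (A=3 B=6 C=7)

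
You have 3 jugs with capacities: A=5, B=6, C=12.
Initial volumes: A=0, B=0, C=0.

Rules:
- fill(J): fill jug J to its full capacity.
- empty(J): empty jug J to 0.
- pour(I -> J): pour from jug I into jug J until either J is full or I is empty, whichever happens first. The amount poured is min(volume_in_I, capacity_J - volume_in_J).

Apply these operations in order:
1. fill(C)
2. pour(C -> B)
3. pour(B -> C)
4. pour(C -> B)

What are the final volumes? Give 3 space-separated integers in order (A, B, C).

Step 1: fill(C) -> (A=0 B=0 C=12)
Step 2: pour(C -> B) -> (A=0 B=6 C=6)
Step 3: pour(B -> C) -> (A=0 B=0 C=12)
Step 4: pour(C -> B) -> (A=0 B=6 C=6)

Answer: 0 6 6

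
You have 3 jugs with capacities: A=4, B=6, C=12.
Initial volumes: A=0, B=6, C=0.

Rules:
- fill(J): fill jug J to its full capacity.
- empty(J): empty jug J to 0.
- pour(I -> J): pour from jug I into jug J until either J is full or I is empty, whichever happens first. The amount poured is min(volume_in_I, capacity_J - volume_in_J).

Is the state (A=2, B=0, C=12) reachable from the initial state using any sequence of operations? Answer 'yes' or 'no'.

BFS from (A=0, B=6, C=0):
  1. fill(C) -> (A=0 B=6 C=12)
  2. pour(B -> A) -> (A=4 B=2 C=12)
  3. empty(A) -> (A=0 B=2 C=12)
  4. pour(B -> A) -> (A=2 B=0 C=12)
Target reached → yes.

Answer: yes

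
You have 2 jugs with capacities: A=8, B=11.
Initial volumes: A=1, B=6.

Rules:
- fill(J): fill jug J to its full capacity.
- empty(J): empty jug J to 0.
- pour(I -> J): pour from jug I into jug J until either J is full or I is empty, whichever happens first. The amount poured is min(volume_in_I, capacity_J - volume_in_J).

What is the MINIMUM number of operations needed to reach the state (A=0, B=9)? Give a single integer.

BFS from (A=1, B=6). One shortest path:
  1. empty(B) -> (A=1 B=0)
  2. pour(A -> B) -> (A=0 B=1)
  3. fill(A) -> (A=8 B=1)
  4. pour(A -> B) -> (A=0 B=9)
Reached target in 4 moves.

Answer: 4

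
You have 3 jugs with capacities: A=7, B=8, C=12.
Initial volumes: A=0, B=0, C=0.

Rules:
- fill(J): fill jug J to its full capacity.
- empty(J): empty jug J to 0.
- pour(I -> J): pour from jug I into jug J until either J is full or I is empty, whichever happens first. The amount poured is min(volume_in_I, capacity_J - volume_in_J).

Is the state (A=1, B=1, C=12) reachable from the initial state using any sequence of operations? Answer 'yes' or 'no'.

BFS from (A=0, B=0, C=0):
  1. fill(A) -> (A=7 B=0 C=0)
  2. pour(A -> B) -> (A=0 B=7 C=0)
  3. fill(A) -> (A=7 B=7 C=0)
  4. pour(A -> B) -> (A=6 B=8 C=0)
  5. pour(A -> C) -> (A=0 B=8 C=6)
  6. pour(B -> A) -> (A=7 B=1 C=6)
  7. pour(A -> C) -> (A=1 B=1 C=12)
Target reached → yes.

Answer: yes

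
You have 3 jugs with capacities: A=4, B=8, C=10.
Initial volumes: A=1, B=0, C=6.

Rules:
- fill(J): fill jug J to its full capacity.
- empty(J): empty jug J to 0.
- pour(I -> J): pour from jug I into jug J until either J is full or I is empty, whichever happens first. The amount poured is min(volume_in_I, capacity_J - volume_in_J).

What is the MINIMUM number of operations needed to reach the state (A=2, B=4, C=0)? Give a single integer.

Answer: 4

Derivation:
BFS from (A=1, B=0, C=6). One shortest path:
  1. empty(A) -> (A=0 B=0 C=6)
  2. pour(C -> A) -> (A=4 B=0 C=2)
  3. pour(A -> B) -> (A=0 B=4 C=2)
  4. pour(C -> A) -> (A=2 B=4 C=0)
Reached target in 4 moves.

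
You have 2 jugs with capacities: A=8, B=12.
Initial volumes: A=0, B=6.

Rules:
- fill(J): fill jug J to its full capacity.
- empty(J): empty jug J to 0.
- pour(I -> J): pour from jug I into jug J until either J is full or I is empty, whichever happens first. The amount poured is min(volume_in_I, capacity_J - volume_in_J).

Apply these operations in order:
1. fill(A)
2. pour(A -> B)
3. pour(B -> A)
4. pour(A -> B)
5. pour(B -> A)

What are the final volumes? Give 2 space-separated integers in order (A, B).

Step 1: fill(A) -> (A=8 B=6)
Step 2: pour(A -> B) -> (A=2 B=12)
Step 3: pour(B -> A) -> (A=8 B=6)
Step 4: pour(A -> B) -> (A=2 B=12)
Step 5: pour(B -> A) -> (A=8 B=6)

Answer: 8 6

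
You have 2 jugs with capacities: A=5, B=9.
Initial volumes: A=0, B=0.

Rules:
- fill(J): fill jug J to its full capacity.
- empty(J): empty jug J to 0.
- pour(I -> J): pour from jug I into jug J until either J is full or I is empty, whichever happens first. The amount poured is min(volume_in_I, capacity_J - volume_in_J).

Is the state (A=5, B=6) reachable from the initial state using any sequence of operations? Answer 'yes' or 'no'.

Answer: yes

Derivation:
BFS from (A=0, B=0):
  1. fill(A) -> (A=5 B=0)
  2. pour(A -> B) -> (A=0 B=5)
  3. fill(A) -> (A=5 B=5)
  4. pour(A -> B) -> (A=1 B=9)
  5. empty(B) -> (A=1 B=0)
  6. pour(A -> B) -> (A=0 B=1)
  7. fill(A) -> (A=5 B=1)
  8. pour(A -> B) -> (A=0 B=6)
  9. fill(A) -> (A=5 B=6)
Target reached → yes.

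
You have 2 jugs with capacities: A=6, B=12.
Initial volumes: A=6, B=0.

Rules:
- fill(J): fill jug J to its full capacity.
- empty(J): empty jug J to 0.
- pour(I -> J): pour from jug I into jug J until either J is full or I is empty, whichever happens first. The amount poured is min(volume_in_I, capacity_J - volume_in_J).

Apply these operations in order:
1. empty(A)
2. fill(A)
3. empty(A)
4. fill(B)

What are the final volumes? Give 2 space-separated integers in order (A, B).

Answer: 0 12

Derivation:
Step 1: empty(A) -> (A=0 B=0)
Step 2: fill(A) -> (A=6 B=0)
Step 3: empty(A) -> (A=0 B=0)
Step 4: fill(B) -> (A=0 B=12)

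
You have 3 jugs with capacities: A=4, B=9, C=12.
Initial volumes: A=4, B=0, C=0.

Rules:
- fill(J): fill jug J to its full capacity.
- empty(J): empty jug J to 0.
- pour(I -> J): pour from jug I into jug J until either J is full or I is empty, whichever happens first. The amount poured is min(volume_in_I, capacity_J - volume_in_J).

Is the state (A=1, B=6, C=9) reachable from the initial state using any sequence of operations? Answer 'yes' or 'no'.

Answer: no

Derivation:
BFS explored all 386 reachable states.
Reachable set includes: (0,0,0), (0,0,1), (0,0,2), (0,0,3), (0,0,4), (0,0,5), (0,0,6), (0,0,7), (0,0,8), (0,0,9), (0,0,10), (0,0,11) ...
Target (A=1, B=6, C=9) not in reachable set → no.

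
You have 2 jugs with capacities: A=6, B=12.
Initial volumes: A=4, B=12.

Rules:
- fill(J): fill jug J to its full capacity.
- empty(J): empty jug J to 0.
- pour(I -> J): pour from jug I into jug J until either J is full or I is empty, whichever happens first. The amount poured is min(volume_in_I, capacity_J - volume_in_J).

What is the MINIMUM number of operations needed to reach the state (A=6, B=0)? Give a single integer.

Answer: 2

Derivation:
BFS from (A=4, B=12). One shortest path:
  1. fill(A) -> (A=6 B=12)
  2. empty(B) -> (A=6 B=0)
Reached target in 2 moves.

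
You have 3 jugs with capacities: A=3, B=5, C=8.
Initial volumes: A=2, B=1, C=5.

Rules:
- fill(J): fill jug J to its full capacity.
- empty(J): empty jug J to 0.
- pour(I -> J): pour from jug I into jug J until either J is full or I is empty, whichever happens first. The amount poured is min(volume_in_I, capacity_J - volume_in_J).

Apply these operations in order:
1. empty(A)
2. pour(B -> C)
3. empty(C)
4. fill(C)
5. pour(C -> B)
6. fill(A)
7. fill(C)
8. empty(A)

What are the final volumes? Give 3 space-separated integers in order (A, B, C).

Answer: 0 5 8

Derivation:
Step 1: empty(A) -> (A=0 B=1 C=5)
Step 2: pour(B -> C) -> (A=0 B=0 C=6)
Step 3: empty(C) -> (A=0 B=0 C=0)
Step 4: fill(C) -> (A=0 B=0 C=8)
Step 5: pour(C -> B) -> (A=0 B=5 C=3)
Step 6: fill(A) -> (A=3 B=5 C=3)
Step 7: fill(C) -> (A=3 B=5 C=8)
Step 8: empty(A) -> (A=0 B=5 C=8)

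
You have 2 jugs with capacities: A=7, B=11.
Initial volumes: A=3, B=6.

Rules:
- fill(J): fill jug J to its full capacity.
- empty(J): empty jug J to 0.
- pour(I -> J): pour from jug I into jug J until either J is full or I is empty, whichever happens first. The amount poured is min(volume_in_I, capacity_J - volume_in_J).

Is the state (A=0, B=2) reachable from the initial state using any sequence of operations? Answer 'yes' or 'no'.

Answer: yes

Derivation:
BFS from (A=3, B=6):
  1. pour(B -> A) -> (A=7 B=2)
  2. empty(A) -> (A=0 B=2)
Target reached → yes.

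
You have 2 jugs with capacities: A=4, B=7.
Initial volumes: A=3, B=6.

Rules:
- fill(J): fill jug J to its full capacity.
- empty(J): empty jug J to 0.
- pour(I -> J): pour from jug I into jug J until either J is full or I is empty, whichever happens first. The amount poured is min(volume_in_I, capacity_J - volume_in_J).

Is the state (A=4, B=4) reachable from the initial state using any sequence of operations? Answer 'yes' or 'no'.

BFS from (A=3, B=6):
  1. fill(A) -> (A=4 B=6)
  2. empty(B) -> (A=4 B=0)
  3. pour(A -> B) -> (A=0 B=4)
  4. fill(A) -> (A=4 B=4)
Target reached → yes.

Answer: yes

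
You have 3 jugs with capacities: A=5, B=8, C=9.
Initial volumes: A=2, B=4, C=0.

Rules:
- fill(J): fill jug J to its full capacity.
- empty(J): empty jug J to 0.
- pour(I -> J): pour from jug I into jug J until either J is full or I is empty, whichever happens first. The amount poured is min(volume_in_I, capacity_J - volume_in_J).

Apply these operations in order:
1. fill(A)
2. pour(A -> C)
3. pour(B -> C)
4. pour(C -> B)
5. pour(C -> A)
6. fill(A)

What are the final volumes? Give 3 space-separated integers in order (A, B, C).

Step 1: fill(A) -> (A=5 B=4 C=0)
Step 2: pour(A -> C) -> (A=0 B=4 C=5)
Step 3: pour(B -> C) -> (A=0 B=0 C=9)
Step 4: pour(C -> B) -> (A=0 B=8 C=1)
Step 5: pour(C -> A) -> (A=1 B=8 C=0)
Step 6: fill(A) -> (A=5 B=8 C=0)

Answer: 5 8 0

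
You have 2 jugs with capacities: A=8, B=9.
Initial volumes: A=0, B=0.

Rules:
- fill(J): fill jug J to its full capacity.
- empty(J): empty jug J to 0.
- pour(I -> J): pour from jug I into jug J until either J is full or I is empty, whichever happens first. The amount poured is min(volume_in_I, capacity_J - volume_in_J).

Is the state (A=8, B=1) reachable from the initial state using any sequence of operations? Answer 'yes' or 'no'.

BFS from (A=0, B=0):
  1. fill(B) -> (A=0 B=9)
  2. pour(B -> A) -> (A=8 B=1)
Target reached → yes.

Answer: yes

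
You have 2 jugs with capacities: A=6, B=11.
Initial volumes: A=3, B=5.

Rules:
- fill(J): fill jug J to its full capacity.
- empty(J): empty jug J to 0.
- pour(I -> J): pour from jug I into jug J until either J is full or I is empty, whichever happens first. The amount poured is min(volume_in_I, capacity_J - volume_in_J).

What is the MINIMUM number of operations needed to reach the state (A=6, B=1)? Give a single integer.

BFS from (A=3, B=5). One shortest path:
  1. pour(B -> A) -> (A=6 B=2)
  2. empty(A) -> (A=0 B=2)
  3. pour(B -> A) -> (A=2 B=0)
  4. fill(B) -> (A=2 B=11)
  5. pour(B -> A) -> (A=6 B=7)
  6. empty(A) -> (A=0 B=7)
  7. pour(B -> A) -> (A=6 B=1)
Reached target in 7 moves.

Answer: 7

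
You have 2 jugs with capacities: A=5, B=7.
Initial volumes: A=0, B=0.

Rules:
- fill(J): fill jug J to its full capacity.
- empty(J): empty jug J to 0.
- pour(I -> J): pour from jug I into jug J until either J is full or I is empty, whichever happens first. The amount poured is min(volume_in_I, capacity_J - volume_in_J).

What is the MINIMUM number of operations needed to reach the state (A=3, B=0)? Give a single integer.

BFS from (A=0, B=0). One shortest path:
  1. fill(A) -> (A=5 B=0)
  2. pour(A -> B) -> (A=0 B=5)
  3. fill(A) -> (A=5 B=5)
  4. pour(A -> B) -> (A=3 B=7)
  5. empty(B) -> (A=3 B=0)
Reached target in 5 moves.

Answer: 5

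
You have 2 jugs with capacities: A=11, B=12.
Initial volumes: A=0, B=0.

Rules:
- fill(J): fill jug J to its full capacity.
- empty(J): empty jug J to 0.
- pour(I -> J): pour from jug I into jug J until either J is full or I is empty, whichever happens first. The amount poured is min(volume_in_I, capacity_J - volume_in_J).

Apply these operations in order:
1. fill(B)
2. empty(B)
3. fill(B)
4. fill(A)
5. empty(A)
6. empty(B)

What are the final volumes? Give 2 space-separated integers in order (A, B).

Step 1: fill(B) -> (A=0 B=12)
Step 2: empty(B) -> (A=0 B=0)
Step 3: fill(B) -> (A=0 B=12)
Step 4: fill(A) -> (A=11 B=12)
Step 5: empty(A) -> (A=0 B=12)
Step 6: empty(B) -> (A=0 B=0)

Answer: 0 0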